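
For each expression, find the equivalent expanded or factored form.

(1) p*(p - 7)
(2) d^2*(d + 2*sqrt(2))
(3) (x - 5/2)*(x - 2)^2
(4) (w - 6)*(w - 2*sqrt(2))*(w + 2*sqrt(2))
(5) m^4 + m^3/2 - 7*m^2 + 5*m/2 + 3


(1) = p^2 - 7*p
(2) = d^3 + 2*sqrt(2)*d^2
(3) = x^3 - 13*x^2/2 + 14*x - 10
(4) = w^3 - 6*w^2 - 8*w + 48
(5) = (m - 2)*(m - 1)*(m + 1/2)*(m + 3)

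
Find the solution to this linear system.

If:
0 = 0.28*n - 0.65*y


Then:
n = 2.32142857142857*y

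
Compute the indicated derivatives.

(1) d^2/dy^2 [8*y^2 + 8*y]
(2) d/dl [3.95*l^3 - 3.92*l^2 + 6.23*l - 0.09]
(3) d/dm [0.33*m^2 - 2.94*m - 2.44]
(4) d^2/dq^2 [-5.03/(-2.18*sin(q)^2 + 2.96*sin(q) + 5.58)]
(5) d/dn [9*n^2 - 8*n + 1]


(1) = 16
(2) = 11.85*l^2 - 7.84*l + 6.23
(3) = 0.66*m - 2.94
(4) = (95.618288*sin(q)^4 - 97.372752*sin(q)^3 + 145.391144*sin(q)^2 + 111.666*sin(q) - 210.51556)/(-2.18*sin(q)^2 + 2.96*sin(q) + 5.58)^3
(5) = 18*n - 8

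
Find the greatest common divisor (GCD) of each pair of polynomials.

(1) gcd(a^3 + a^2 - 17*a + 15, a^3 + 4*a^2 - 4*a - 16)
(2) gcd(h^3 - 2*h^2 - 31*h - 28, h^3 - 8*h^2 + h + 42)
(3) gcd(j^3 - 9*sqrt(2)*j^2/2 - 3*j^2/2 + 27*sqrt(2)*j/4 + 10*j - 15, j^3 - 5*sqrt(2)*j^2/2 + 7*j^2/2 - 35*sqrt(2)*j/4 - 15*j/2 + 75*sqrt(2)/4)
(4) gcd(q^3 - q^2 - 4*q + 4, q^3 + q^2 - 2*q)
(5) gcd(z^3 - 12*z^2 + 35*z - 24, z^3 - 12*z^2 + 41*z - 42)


(1) = 1
(2) = h - 7
(3) = gcd((j - 3/2)*(j - 5*sqrt(2)/2)*(j - 2*sqrt(2)), (j - 3/2)*(j + 5)*(j - 5*sqrt(2)/2)) = j^2 + j*(-5*sqrt(2)/2 - 3/2) + 15*sqrt(2)/4
(4) = q^2 + q - 2
(5) = z - 3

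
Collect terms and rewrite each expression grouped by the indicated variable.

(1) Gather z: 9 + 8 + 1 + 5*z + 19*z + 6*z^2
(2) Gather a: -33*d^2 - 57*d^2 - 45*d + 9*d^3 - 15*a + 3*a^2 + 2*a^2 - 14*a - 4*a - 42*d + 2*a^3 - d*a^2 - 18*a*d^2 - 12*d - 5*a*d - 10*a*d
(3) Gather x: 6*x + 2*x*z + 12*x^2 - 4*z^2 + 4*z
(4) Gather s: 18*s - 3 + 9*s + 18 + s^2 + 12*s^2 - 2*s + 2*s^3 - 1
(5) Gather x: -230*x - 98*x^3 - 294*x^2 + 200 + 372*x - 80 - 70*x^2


(1) = 6*z^2 + 24*z + 18
(2) = 2*a^3 + a^2*(5 - d) + a*(-18*d^2 - 15*d - 33) + 9*d^3 - 90*d^2 - 99*d
(3) = 12*x^2 + x*(2*z + 6) - 4*z^2 + 4*z
(4) = 2*s^3 + 13*s^2 + 25*s + 14
(5) = -98*x^3 - 364*x^2 + 142*x + 120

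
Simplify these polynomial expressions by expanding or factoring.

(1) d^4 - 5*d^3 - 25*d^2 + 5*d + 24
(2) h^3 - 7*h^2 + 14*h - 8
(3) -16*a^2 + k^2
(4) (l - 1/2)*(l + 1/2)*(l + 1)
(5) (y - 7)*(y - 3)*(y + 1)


(1) = (d - 8)*(d - 1)*(d + 1)*(d + 3)
(2) = (h - 4)*(h - 2)*(h - 1)
(3) = (-4*a + k)*(4*a + k)
(4) = l^3 + l^2 - l/4 - 1/4
(5) = y^3 - 9*y^2 + 11*y + 21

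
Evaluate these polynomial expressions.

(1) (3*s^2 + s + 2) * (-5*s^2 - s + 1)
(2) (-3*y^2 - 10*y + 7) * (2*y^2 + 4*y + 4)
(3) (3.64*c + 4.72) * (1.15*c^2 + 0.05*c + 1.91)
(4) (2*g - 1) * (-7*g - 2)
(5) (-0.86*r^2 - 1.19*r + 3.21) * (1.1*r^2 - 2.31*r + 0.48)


(1) = -15*s^4 - 8*s^3 - 8*s^2 - s + 2
(2) = -6*y^4 - 32*y^3 - 38*y^2 - 12*y + 28
(3) = 4.186*c^3 + 5.61*c^2 + 7.1884*c + 9.0152
(4) = -14*g^2 + 3*g + 2
(5) = -0.946*r^4 + 0.6776*r^3 + 5.8671*r^2 - 7.9863*r + 1.5408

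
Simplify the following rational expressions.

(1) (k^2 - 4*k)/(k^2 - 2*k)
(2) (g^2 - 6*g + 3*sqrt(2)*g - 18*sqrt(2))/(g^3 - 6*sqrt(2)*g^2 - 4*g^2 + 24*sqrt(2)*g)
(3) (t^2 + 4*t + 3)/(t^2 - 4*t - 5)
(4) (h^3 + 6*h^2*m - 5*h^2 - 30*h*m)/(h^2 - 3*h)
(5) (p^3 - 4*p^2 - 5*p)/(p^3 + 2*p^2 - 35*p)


(1) = (k - 4)/(k - 2)
(2) = (g^2 + g*(-6 + 3*sqrt(2)) - 18*sqrt(2))/(g^3 + g^2*(-6*sqrt(2) - 4) + 24*sqrt(2)*g)
(3) = (t + 3)/(t - 5)
(4) = (h^2 + 6*h*m - 5*h - 30*m)/(h - 3)
(5) = (p + 1)/(p + 7)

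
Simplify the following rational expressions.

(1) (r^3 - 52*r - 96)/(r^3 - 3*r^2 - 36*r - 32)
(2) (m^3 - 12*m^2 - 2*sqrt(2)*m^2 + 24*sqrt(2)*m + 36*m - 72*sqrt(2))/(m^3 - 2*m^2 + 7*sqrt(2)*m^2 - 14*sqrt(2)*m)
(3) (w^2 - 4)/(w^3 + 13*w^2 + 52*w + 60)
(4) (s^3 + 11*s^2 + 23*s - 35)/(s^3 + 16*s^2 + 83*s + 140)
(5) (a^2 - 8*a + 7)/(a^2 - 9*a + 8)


(1) = (r^2 + 8*r + 12)/(r^2 + 5*r + 4)
(2) = (m^3 + m^2*(-12 - 2*sqrt(2)) + m*(24*sqrt(2) + 36) - 72*sqrt(2))/(m^3 + m^2*(-2 + 7*sqrt(2)) - 14*sqrt(2)*m)
(3) = (w - 2)/(w^2 + 11*w + 30)
(4) = (s - 1)/(s + 4)
(5) = (a - 7)/(a - 8)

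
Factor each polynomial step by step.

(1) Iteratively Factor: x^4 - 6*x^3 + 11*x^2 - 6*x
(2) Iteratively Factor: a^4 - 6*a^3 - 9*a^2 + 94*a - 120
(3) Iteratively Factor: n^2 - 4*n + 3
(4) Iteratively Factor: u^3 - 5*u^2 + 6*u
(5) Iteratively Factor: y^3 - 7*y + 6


(1) = (x - 1)*(x^3 - 5*x^2 + 6*x) = x*(x - 1)*(x^2 - 5*x + 6) = x*(x - 3)*(x - 1)*(x - 2)
(2) = (a - 5)*(a^3 - a^2 - 14*a + 24) = (a - 5)*(a - 3)*(a^2 + 2*a - 8) = (a - 5)*(a - 3)*(a - 2)*(a + 4)
(3) = (n - 3)*(n - 1)
(4) = (u - 2)*(u^2 - 3*u) = u*(u - 2)*(u - 3)
(5) = (y - 2)*(y^2 + 2*y - 3) = (y - 2)*(y + 3)*(y - 1)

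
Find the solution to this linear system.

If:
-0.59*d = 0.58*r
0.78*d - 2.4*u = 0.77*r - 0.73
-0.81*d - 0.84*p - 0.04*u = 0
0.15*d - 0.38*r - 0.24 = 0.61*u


Then:
d = 3.06
p = -3.06
r = -3.11
u = 2.30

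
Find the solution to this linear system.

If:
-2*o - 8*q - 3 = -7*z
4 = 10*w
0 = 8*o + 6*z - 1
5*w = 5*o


Then:
o = 2/5
q = -191/240
w = 2/5
z = -11/30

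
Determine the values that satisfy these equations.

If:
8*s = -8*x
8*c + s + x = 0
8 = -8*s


Then:
c = 0
s = -1
x = 1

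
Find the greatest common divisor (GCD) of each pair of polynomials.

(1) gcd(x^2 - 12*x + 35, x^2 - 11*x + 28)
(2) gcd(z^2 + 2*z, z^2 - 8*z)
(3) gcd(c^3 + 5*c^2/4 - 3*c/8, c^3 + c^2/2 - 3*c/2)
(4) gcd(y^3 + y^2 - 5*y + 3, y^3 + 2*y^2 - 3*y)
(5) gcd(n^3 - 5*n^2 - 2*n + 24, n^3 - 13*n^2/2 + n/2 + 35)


(1) = gcd((x - 7)*(x - 5), (x - 7)*(x - 4)) = x - 7
(2) = gcd(z*(z + 2), z*(z - 8)) = z
(3) = gcd(c*(c - 1/4)*(c + 3/2), c*(c - 1)*(c + 3/2)) = c^2 + 3*c/2
(4) = gcd((y - 1)^2*(y + 3), y*(y - 1)*(y + 3)) = y^2 + 2*y - 3
(5) = gcd((n - 4)*(n - 3)*(n + 2), (n - 5)*(n - 7/2)*(n + 2)) = n + 2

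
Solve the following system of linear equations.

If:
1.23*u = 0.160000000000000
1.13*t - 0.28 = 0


Then:
t = 0.25
u = 0.13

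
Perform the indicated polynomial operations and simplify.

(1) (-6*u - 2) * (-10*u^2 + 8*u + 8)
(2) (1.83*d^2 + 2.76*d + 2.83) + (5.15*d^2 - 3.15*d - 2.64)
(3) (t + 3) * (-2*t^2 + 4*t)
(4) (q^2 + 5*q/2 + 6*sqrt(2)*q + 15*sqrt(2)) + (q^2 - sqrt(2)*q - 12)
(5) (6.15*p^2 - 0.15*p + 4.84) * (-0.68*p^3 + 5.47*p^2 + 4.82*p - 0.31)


(1) = 60*u^3 - 28*u^2 - 64*u - 16
(2) = 6.98*d^2 - 0.39*d + 0.19
(3) = -2*t^3 - 2*t^2 + 12*t
(4) = 2*q^2 + 5*q/2 + 5*sqrt(2)*q - 12 + 15*sqrt(2)
(5) = -4.182*p^5 + 33.7425*p^4 + 25.5313*p^3 + 23.8453*p^2 + 23.3753*p - 1.5004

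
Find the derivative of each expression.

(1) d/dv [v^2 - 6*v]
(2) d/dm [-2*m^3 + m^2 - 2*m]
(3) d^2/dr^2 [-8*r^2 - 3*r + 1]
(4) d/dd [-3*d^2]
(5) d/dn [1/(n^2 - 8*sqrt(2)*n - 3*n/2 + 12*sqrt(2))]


(1) = 2*v - 6
(2) = -6*m^2 + 2*m - 2
(3) = -16
(4) = -6*d
(5) = 2*(-4*n + 3 + 16*sqrt(2))/(2*n^2 - 16*sqrt(2)*n - 3*n + 24*sqrt(2))^2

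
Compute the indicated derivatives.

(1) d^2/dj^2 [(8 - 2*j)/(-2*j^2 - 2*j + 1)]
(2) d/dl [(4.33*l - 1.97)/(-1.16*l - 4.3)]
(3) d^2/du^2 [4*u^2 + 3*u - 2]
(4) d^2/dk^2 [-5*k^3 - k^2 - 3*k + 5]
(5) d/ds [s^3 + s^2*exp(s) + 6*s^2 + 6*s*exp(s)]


(1) = 8*(3*(1 - j)*(2*j^2 + 2*j - 1) + 2*(j - 4)*(2*j + 1)^2)/(2*j^2 + 2*j - 1)^3
(2) = (-24.248872*l - 89.88806)/(1.16*l + 4.3)^3
(3) = 8
(4) = -30*k - 2
(5) = s^2*exp(s) + 3*s^2 + 8*s*exp(s) + 12*s + 6*exp(s)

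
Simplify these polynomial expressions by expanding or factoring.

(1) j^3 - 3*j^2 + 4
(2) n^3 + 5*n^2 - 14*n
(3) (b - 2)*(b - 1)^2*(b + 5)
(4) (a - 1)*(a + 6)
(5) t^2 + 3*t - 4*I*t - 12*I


(1) = (j - 2)^2*(j + 1)
(2) = n*(n - 2)*(n + 7)
(3) = b^4 + b^3 - 15*b^2 + 23*b - 10
(4) = a^2 + 5*a - 6
(5) = (t + 3)*(t - 4*I)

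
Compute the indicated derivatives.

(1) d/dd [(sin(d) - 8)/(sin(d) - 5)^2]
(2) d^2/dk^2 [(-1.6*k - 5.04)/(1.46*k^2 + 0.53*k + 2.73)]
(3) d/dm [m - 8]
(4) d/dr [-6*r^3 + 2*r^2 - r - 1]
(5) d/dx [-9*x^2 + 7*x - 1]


(1) = (11 - sin(d))*cos(d)/(sin(d) - 5)^3
(2) = (-(1.6*k + 5.04)*(2.92*k + 0.53)*(5.84*k + 1.06) + (14.016*k + 16.4128)*(1.46*k^2 + 0.53*k + 2.73))/(1.46*k^2 + 0.53*k + 2.73)^3
(3) = 1
(4) = -18*r^2 + 4*r - 1
(5) = 7 - 18*x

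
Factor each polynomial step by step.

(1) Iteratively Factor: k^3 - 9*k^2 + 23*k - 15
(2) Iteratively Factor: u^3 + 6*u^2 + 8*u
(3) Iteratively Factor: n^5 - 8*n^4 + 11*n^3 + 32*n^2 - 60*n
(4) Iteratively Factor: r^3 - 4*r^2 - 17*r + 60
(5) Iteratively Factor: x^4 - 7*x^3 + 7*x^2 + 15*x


(1) = (k - 5)*(k^2 - 4*k + 3) = (k - 5)*(k - 3)*(k - 1)
(2) = (u + 4)*(u^2 + 2*u) = u*(u + 4)*(u + 2)
(3) = (n + 2)*(n^4 - 10*n^3 + 31*n^2 - 30*n) = (n - 5)*(n + 2)*(n^3 - 5*n^2 + 6*n) = (n - 5)*(n - 3)*(n + 2)*(n^2 - 2*n) = (n - 5)*(n - 3)*(n - 2)*(n + 2)*(n)
(4) = (r + 4)*(r^2 - 8*r + 15) = (r - 3)*(r + 4)*(r - 5)
(5) = (x + 1)*(x^3 - 8*x^2 + 15*x) = (x - 5)*(x + 1)*(x^2 - 3*x) = (x - 5)*(x - 3)*(x + 1)*(x)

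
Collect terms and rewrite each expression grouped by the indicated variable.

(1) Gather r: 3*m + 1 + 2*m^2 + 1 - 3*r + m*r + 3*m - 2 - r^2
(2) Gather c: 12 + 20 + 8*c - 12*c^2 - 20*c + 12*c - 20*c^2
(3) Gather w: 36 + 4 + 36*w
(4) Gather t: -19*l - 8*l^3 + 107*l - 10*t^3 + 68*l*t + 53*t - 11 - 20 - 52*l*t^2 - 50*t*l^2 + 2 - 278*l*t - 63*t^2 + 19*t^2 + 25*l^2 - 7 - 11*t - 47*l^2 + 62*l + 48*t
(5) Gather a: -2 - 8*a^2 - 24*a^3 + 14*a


(1) = 2*m^2 + 6*m - r^2 + r*(m - 3)
(2) = 32 - 32*c^2
(3) = 36*w + 40
(4) = -8*l^3 - 22*l^2 + 150*l - 10*t^3 + t^2*(-52*l - 44) + t*(-50*l^2 - 210*l + 90) - 36
(5) = -24*a^3 - 8*a^2 + 14*a - 2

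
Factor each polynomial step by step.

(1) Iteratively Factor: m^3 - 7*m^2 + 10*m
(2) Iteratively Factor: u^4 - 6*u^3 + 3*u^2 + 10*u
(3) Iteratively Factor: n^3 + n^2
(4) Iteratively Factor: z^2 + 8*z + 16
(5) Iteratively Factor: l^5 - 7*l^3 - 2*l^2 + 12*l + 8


(1) = (m - 2)*(m^2 - 5*m) = (m - 5)*(m - 2)*(m)
(2) = (u + 1)*(u^3 - 7*u^2 + 10*u) = (u - 5)*(u + 1)*(u^2 - 2*u) = (u - 5)*(u - 2)*(u + 1)*(u)
(3) = (n + 1)*(n^2) = n*(n + 1)*(n)
(4) = (z + 4)*(z + 4)
(5) = (l - 2)*(l^4 + 2*l^3 - 3*l^2 - 8*l - 4) = (l - 2)*(l + 1)*(l^3 + l^2 - 4*l - 4) = (l - 2)*(l + 1)*(l + 2)*(l^2 - l - 2) = (l - 2)*(l + 1)^2*(l + 2)*(l - 2)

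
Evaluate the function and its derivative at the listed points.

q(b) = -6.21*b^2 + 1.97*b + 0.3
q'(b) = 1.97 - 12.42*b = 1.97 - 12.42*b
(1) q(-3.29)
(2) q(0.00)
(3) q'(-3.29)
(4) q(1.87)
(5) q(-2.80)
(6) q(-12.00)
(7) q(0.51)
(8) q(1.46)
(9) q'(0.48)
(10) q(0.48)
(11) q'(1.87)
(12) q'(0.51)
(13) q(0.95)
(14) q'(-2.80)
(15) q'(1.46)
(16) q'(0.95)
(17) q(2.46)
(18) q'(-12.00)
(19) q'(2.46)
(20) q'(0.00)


(1) = -73.40
(2) = 0.30
(3) = 42.83
(4) = -17.73
(5) = -53.90
(6) = -917.58
(7) = -0.31
(8) = -10.06
(9) = -3.99
(10) = -0.19
(11) = -21.26
(12) = -4.36
(13) = -3.43
(14) = 36.75
(15) = -16.16
(16) = -9.83
(17) = -32.43
(18) = 151.01
(19) = -28.58
(20) = 1.97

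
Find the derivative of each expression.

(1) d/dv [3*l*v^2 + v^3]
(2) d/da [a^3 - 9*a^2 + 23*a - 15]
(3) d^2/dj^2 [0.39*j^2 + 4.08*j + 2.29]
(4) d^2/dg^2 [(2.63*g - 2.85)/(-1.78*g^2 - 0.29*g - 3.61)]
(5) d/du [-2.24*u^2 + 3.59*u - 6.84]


(1) = 3*v*(2*l + v)
(2) = 3*a^2 - 18*a + 23
(3) = 0.780000000000000
(4) = (-(2.63*g - 2.85)*(3.56*g + 0.29)*(7.12*g + 0.58) + (28.0884*g - 8.6206)*(1.78*g^2 + 0.29*g + 3.61))/(1.78*g^2 + 0.29*g + 3.61)^3
(5) = 3.59 - 4.48*u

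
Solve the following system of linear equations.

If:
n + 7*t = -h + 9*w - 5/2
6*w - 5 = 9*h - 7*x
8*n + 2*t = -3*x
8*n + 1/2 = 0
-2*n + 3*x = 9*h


Then:
h = -53/200
n = -1/16
t = 301/200
w = 5083/3600
x = -251/300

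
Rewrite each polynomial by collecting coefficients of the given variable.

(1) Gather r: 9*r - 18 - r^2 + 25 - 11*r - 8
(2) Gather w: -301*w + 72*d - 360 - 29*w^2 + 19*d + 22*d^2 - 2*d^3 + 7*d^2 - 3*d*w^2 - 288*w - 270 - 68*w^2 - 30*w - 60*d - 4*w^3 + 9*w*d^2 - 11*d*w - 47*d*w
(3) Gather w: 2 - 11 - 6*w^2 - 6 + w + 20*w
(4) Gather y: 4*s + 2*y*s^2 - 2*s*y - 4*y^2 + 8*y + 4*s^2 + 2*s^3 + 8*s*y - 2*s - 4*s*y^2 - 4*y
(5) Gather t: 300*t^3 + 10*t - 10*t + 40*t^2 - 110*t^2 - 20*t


(1) = -r^2 - 2*r - 1
(2) = -2*d^3 + 29*d^2 + 31*d - 4*w^3 + w^2*(-3*d - 97) + w*(9*d^2 - 58*d - 619) - 630
(3) = -6*w^2 + 21*w - 15
(4) = 2*s^3 + 4*s^2 + 2*s + y^2*(-4*s - 4) + y*(2*s^2 + 6*s + 4)
(5) = 300*t^3 - 70*t^2 - 20*t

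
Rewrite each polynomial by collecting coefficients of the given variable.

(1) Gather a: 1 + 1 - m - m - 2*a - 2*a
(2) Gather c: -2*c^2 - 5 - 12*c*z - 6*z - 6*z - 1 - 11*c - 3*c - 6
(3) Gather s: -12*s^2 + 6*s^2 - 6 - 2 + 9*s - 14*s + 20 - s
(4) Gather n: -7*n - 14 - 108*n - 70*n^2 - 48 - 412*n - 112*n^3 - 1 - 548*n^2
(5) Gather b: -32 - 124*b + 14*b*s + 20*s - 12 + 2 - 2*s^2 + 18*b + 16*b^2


(1) = -4*a - 2*m + 2
(2) = -2*c^2 + c*(-12*z - 14) - 12*z - 12
(3) = -6*s^2 - 6*s + 12
(4) = -112*n^3 - 618*n^2 - 527*n - 63
(5) = 16*b^2 + b*(14*s - 106) - 2*s^2 + 20*s - 42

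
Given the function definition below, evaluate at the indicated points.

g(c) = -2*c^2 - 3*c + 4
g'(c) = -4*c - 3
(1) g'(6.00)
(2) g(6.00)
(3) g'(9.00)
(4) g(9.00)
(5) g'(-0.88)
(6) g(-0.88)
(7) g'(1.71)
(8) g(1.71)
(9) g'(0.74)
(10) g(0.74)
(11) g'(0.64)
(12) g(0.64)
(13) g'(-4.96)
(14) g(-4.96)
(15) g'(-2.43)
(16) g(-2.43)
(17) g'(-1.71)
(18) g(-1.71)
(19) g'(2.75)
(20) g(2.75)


(1) = -27.00
(2) = -86.00
(3) = -39.00
(4) = -185.00
(5) = 0.52
(6) = 5.09
(7) = -9.84
(8) = -6.98
(9) = -5.96
(10) = 0.68
(11) = -5.56
(12) = 1.26
(13) = 16.84
(14) = -30.32
(15) = 6.72
(16) = -0.52
(17) = 3.84
(18) = 3.28
(19) = -14.00
(20) = -19.38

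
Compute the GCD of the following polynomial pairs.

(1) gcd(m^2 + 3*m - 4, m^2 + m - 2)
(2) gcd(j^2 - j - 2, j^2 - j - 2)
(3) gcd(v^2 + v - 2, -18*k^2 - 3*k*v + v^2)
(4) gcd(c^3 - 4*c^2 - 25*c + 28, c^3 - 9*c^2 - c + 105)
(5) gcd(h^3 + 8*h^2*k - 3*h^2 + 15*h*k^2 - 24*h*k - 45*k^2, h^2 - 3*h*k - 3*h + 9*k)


(1) = gcd((m - 1)*(m + 4), (m - 1)*(m + 2)) = m - 1
(2) = gcd((j - 2)*(j + 1), (j - 2)*(j + 1)) = j^2 - j - 2
(3) = gcd((v - 1)*(v + 2), (-6*k + v)*(3*k + v)) = 1
(4) = c - 7
(5) = h - 3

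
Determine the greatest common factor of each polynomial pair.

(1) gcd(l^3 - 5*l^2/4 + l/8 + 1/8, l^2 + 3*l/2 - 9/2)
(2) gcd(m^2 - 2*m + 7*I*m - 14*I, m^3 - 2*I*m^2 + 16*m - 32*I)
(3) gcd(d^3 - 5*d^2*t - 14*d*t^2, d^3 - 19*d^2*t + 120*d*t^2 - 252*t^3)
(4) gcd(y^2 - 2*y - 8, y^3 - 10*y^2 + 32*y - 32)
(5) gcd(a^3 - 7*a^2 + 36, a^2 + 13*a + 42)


(1) = 1
(2) = 1
(3) = gcd(d*(d - 7*t)*(d + 2*t), (d - 7*t)*(d - 6*t)^2) = -d + 7*t
(4) = y - 4
(5) = gcd((a - 6)*(a - 3)*(a + 2), (a + 6)*(a + 7)) = 1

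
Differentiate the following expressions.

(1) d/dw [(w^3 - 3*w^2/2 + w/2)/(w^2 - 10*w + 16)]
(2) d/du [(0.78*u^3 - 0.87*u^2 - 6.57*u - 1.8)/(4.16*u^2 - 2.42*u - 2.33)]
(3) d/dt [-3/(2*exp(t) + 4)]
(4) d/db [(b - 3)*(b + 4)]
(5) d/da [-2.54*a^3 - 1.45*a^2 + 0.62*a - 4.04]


(1) = (w^4 - 20*w^3 + 125*w^2/2 - 48*w + 8)/(w^4 - 20*w^3 + 132*w^2 - 320*w + 256)
(2) = (3.2448*u^4 - 3.7752*u^3 + 23.9844*u^2 + 19.0302*u + 10.9521)/(17.3056*u^4 - 20.1344*u^3 - 13.5292*u^2 + 11.2772*u + 5.4289)
(3) = 3*exp(t)/(2*(exp(t) + 2)^2)
(4) = 2*b + 1
(5) = -7.62*a^2 - 2.9*a + 0.62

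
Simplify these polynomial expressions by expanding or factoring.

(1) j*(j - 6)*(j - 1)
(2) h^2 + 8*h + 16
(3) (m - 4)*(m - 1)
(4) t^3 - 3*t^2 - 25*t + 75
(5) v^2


(1) = j^3 - 7*j^2 + 6*j
(2) = (h + 4)^2
(3) = m^2 - 5*m + 4
(4) = (t - 5)*(t - 3)*(t + 5)
(5) = v^2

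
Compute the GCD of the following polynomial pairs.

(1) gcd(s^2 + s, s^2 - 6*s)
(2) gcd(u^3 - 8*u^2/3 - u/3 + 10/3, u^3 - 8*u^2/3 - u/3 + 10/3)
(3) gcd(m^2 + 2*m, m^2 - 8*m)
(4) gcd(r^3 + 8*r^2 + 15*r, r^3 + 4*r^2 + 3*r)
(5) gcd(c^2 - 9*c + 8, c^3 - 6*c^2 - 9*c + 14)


(1) = gcd(s*(s + 1), s*(s - 6)) = s
(2) = u^3 - 8*u^2/3 - u/3 + 10/3
(3) = m
(4) = r^2 + 3*r
(5) = c - 1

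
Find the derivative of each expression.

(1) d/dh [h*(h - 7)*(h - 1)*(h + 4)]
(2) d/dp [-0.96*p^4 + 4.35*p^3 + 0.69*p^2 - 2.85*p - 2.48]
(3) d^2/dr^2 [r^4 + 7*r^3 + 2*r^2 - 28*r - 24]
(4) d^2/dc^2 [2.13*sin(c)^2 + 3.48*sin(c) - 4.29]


(1) = 4*h^3 - 12*h^2 - 50*h + 28
(2) = -3.84*p^3 + 13.05*p^2 + 1.38*p - 2.85
(3) = 12*r^2 + 42*r + 4
(4) = -3.48*sin(c) + 4.26*cos(2*c)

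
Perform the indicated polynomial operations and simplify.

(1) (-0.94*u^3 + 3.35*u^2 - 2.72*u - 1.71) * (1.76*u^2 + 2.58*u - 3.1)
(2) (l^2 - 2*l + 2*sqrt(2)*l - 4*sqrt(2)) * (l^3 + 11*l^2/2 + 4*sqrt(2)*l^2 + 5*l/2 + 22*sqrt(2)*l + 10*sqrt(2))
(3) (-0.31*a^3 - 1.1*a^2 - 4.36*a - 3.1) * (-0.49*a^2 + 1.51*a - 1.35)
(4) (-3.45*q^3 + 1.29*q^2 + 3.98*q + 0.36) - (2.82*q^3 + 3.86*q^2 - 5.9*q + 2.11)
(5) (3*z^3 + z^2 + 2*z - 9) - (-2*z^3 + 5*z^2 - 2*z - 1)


(1) = -1.6544*u^5 + 3.4708*u^4 + 6.7698*u^3 - 20.4122*u^2 + 4.0202*u + 5.301
(2) = l^5 + 7*l^4/2 + 6*sqrt(2)*l^4 + 15*l^3/2 + 21*sqrt(2)*l^3 - 51*sqrt(2)*l^2 + 51*l^2 - 136*l - 30*sqrt(2)*l - 80
(3) = 0.1519*a^5 + 0.0709*a^4 + 0.8939*a^3 - 3.5796*a^2 + 1.205*a + 4.185
(4) = -6.27*q^3 - 2.57*q^2 + 9.88*q - 1.75
(5) = 5*z^3 - 4*z^2 + 4*z - 8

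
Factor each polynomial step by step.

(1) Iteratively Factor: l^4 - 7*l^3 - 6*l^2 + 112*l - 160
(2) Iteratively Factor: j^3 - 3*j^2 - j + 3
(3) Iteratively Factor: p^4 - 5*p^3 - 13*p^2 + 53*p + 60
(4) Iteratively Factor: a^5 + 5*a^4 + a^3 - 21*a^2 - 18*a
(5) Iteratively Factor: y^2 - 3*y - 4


(1) = (l - 5)*(l^3 - 2*l^2 - 16*l + 32) = (l - 5)*(l - 4)*(l^2 + 2*l - 8) = (l - 5)*(l - 4)*(l - 2)*(l + 4)
(2) = (j - 3)*(j^2 - 1) = (j - 3)*(j - 1)*(j + 1)
(3) = (p + 1)*(p^3 - 6*p^2 - 7*p + 60) = (p - 5)*(p + 1)*(p^2 - p - 12) = (p - 5)*(p + 1)*(p + 3)*(p - 4)
(4) = (a + 3)*(a^4 + 2*a^3 - 5*a^2 - 6*a) = (a - 2)*(a + 3)*(a^3 + 4*a^2 + 3*a) = (a - 2)*(a + 1)*(a + 3)*(a^2 + 3*a) = a*(a - 2)*(a + 1)*(a + 3)*(a + 3)
(5) = (y - 4)*(y + 1)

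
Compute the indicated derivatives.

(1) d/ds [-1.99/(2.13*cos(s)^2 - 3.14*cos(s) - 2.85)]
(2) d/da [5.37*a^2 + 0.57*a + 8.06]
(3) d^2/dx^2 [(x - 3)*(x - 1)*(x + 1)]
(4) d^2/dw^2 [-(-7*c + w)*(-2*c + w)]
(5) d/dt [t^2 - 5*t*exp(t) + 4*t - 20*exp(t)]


(1) = (6.2486 - 8.4774*cos(s))*sin(s)/(-2.13*cos(s)^2 + 3.14*cos(s) + 2.85)^2
(2) = 10.74*a + 0.57
(3) = 6*x - 6
(4) = -2
(5) = -5*t*exp(t) + 2*t - 25*exp(t) + 4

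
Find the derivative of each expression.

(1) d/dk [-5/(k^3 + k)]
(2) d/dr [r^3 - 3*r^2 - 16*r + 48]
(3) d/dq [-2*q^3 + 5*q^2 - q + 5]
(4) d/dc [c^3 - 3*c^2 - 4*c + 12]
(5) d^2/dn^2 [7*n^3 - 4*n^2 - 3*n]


(1) = 5*(3*k^2 + 1)/(k^2*(k^2 + 1)^2)
(2) = 3*r^2 - 6*r - 16
(3) = -6*q^2 + 10*q - 1
(4) = 3*c^2 - 6*c - 4
(5) = 42*n - 8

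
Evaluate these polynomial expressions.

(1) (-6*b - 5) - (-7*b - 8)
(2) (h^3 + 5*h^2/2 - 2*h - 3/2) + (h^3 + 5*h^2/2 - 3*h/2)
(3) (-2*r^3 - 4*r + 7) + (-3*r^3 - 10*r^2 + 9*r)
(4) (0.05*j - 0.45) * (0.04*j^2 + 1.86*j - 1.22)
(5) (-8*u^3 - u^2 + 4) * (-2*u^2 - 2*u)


(1) = b + 3
(2) = 2*h^3 + 5*h^2 - 7*h/2 - 3/2
(3) = -5*r^3 - 10*r^2 + 5*r + 7
(4) = 0.002*j^3 + 0.075*j^2 - 0.898*j + 0.549
(5) = 16*u^5 + 18*u^4 + 2*u^3 - 8*u^2 - 8*u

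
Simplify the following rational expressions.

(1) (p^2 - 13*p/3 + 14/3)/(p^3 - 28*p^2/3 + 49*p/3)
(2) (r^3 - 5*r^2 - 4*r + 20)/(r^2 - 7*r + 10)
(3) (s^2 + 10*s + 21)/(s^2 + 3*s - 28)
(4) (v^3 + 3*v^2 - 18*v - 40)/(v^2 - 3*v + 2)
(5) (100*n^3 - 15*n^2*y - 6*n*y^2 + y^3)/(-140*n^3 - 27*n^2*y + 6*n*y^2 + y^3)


(1) = (p - 2)/(p^2 - 7*p)
(2) = r + 2
(3) = (s + 3)/(s - 4)
(4) = (v^3 + 3*v^2 - 18*v - 40)/(v^2 - 3*v + 2)
(5) = (-5*n + y)/(7*n + y)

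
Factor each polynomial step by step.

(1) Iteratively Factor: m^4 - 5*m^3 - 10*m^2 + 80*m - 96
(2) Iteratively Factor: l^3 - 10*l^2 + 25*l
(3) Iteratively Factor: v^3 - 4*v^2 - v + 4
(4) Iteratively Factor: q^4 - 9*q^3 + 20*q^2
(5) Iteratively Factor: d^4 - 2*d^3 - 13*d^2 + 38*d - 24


(1) = (m - 2)*(m^3 - 3*m^2 - 16*m + 48) = (m - 2)*(m + 4)*(m^2 - 7*m + 12) = (m - 3)*(m - 2)*(m + 4)*(m - 4)
(2) = (l)*(l^2 - 10*l + 25) = l*(l - 5)*(l - 5)
(3) = (v - 1)*(v^2 - 3*v - 4) = (v - 1)*(v + 1)*(v - 4)
(4) = (q)*(q^3 - 9*q^2 + 20*q) = q*(q - 5)*(q^2 - 4*q) = q*(q - 5)*(q - 4)*(q)
(5) = (d - 1)*(d^3 - d^2 - 14*d + 24) = (d - 3)*(d - 1)*(d^2 + 2*d - 8) = (d - 3)*(d - 1)*(d + 4)*(d - 2)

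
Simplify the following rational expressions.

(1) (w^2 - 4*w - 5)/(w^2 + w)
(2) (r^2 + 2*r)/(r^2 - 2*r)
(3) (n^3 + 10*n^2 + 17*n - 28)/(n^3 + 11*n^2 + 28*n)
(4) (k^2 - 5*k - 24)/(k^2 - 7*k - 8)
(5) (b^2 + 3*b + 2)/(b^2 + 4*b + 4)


(1) = (w - 5)/w
(2) = (r + 2)/(r - 2)
(3) = (n - 1)/n
(4) = (k + 3)/(k + 1)
(5) = (b + 1)/(b + 2)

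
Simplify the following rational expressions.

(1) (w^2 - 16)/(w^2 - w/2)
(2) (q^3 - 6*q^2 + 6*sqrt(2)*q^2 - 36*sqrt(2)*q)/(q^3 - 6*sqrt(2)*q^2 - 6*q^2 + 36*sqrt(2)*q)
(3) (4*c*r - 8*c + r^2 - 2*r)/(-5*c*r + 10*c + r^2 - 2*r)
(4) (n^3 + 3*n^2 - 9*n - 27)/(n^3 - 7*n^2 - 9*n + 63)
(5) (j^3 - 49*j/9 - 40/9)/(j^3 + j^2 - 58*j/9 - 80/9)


(1) = (2*w^2 - 32)/(2*w^2 - w)
(2) = (q + 6*sqrt(2))/(q - 6*sqrt(2))
(3) = (4*c + r)/(-5*c + r)
(4) = (n + 3)/(n - 7)
(5) = (j + 1)/(j + 2)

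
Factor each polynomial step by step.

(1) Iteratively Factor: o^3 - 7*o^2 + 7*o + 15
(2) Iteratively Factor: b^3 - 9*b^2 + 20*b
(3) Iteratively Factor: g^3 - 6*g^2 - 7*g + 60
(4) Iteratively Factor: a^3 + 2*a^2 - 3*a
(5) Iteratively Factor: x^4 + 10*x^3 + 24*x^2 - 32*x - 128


(1) = (o - 3)*(o^2 - 4*o - 5) = (o - 3)*(o + 1)*(o - 5)
(2) = (b)*(b^2 - 9*b + 20) = b*(b - 5)*(b - 4)
(3) = (g + 3)*(g^2 - 9*g + 20) = (g - 4)*(g + 3)*(g - 5)
(4) = (a + 3)*(a^2 - a) = a*(a + 3)*(a - 1)
(5) = (x - 2)*(x^3 + 12*x^2 + 48*x + 64) = (x - 2)*(x + 4)*(x^2 + 8*x + 16) = (x - 2)*(x + 4)^2*(x + 4)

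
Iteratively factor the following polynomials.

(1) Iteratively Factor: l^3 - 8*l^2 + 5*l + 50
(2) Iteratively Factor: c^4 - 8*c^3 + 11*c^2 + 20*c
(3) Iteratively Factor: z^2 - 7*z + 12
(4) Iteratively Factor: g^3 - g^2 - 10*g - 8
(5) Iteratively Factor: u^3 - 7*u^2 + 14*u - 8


(1) = (l - 5)*(l^2 - 3*l - 10) = (l - 5)^2*(l + 2)
(2) = (c - 4)*(c^3 - 4*c^2 - 5*c) = c*(c - 4)*(c^2 - 4*c - 5) = c*(c - 5)*(c - 4)*(c + 1)
(3) = (z - 4)*(z - 3)
(4) = (g + 1)*(g^2 - 2*g - 8) = (g - 4)*(g + 1)*(g + 2)
(5) = (u - 4)*(u^2 - 3*u + 2) = (u - 4)*(u - 2)*(u - 1)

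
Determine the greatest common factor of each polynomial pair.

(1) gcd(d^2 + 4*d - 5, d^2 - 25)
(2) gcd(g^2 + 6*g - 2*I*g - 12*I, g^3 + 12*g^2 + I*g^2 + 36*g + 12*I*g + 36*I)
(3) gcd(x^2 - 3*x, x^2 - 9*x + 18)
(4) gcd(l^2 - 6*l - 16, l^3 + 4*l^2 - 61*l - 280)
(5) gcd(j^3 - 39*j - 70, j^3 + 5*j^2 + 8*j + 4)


(1) = d + 5
(2) = gcd((g + 6)*(g - 2*I), (g + 6)^2*(g + I)) = g + 6
(3) = gcd(x*(x - 3), (x - 6)*(x - 3)) = x - 3
(4) = l - 8
(5) = j + 2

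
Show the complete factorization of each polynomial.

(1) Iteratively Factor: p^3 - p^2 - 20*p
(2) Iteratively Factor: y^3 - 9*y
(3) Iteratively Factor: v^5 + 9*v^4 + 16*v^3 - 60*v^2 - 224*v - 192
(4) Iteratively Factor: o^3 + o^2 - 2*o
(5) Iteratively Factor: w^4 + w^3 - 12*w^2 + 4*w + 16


(1) = (p + 4)*(p^2 - 5*p) = (p - 5)*(p + 4)*(p)
(2) = (y)*(y^2 - 9) = y*(y - 3)*(y + 3)
(3) = (v + 4)*(v^4 + 5*v^3 - 4*v^2 - 44*v - 48) = (v + 4)^2*(v^3 + v^2 - 8*v - 12) = (v - 3)*(v + 4)^2*(v^2 + 4*v + 4) = (v - 3)*(v + 2)*(v + 4)^2*(v + 2)
(4) = (o - 1)*(o^2 + 2*o) = o*(o - 1)*(o + 2)
(5) = (w - 2)*(w^3 + 3*w^2 - 6*w - 8) = (w - 2)*(w + 4)*(w^2 - w - 2) = (w - 2)^2*(w + 4)*(w + 1)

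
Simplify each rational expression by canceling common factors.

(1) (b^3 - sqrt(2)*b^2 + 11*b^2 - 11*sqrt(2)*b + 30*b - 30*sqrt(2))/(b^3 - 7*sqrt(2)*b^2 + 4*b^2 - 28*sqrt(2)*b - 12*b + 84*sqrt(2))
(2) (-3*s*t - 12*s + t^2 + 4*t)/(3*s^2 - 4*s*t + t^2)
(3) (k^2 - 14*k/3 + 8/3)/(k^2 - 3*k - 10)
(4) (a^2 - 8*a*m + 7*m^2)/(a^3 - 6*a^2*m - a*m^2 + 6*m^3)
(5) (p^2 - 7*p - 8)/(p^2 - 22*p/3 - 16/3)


(1) = (b^2 + b*(5 - sqrt(2)) - 5*sqrt(2))/(b^2 + b*(-7*sqrt(2) - 2) + 14*sqrt(2))
(2) = (-t - 4)/(s - t)
(3) = (3*k^2 - 14*k + 8)/(3*k^2 - 9*k - 30)
(4) = (a - 7*m)/(a^2 - 5*a*m - 6*m^2)
(5) = (3*p + 3)/(3*p + 2)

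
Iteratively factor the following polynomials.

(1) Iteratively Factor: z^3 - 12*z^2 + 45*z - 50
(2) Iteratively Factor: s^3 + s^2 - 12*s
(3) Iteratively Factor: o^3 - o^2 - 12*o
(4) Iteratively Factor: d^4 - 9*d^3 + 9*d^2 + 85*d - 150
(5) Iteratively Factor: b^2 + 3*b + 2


(1) = (z - 5)*(z^2 - 7*z + 10) = (z - 5)^2*(z - 2)
(2) = (s + 4)*(s^2 - 3*s) = (s - 3)*(s + 4)*(s)
(3) = (o - 4)*(o^2 + 3*o) = (o - 4)*(o + 3)*(o)
(4) = (d - 5)*(d^3 - 4*d^2 - 11*d + 30) = (d - 5)^2*(d^2 + d - 6) = (d - 5)^2*(d + 3)*(d - 2)
(5) = (b + 2)*(b + 1)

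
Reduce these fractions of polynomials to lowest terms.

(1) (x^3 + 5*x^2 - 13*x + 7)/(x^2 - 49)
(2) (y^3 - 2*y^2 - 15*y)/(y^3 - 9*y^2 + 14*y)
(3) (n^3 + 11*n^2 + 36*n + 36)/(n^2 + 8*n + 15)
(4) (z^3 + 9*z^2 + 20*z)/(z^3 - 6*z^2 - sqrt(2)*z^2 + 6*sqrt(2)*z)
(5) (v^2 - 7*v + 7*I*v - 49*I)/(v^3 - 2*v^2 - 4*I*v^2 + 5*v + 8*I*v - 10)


(1) = (x^2 - 2*x + 1)/(x - 7)
(2) = (y^2 - 2*y - 15)/(y^2 - 9*y + 14)
(3) = (n^2 + 8*n + 12)/(n + 5)
(4) = (z^2 + 9*z + 20)/(z^2 + z*(-6 - sqrt(2)) + 6*sqrt(2))
(5) = (v^2 + v*(-7 + 7*I) - 49*I)/(v^3 + v^2*(-2 - 4*I) + v*(5 + 8*I) - 10)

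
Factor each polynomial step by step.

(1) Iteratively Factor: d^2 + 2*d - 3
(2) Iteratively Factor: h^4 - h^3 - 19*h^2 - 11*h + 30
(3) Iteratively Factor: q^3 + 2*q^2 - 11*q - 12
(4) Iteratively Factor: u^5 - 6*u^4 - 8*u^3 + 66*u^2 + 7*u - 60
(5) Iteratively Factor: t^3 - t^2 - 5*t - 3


(1) = (d + 3)*(d - 1)
(2) = (h - 1)*(h^3 - 19*h - 30) = (h - 1)*(h + 3)*(h^2 - 3*h - 10) = (h - 1)*(h + 2)*(h + 3)*(h - 5)
(3) = (q - 3)*(q^2 + 5*q + 4) = (q - 3)*(q + 4)*(q + 1)
(4) = (u - 5)*(u^4 - u^3 - 13*u^2 + u + 12) = (u - 5)*(u - 4)*(u^3 + 3*u^2 - u - 3) = (u - 5)*(u - 4)*(u - 1)*(u^2 + 4*u + 3) = (u - 5)*(u - 4)*(u - 1)*(u + 1)*(u + 3)
(5) = (t + 1)*(t^2 - 2*t - 3) = (t + 1)^2*(t - 3)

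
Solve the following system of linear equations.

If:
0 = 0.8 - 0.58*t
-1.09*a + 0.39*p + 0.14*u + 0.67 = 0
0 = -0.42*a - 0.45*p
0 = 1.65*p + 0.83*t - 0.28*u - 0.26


Then:
a = 0.50
p = -0.47
t = 1.38
u = 0.41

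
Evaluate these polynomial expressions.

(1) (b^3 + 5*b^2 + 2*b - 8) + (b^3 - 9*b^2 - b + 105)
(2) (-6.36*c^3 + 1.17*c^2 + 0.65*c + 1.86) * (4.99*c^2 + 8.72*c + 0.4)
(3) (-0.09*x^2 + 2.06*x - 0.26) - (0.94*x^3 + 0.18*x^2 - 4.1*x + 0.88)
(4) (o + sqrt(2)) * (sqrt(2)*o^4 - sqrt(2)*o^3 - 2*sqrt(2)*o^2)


(1) = 2*b^3 - 4*b^2 + b + 97
(2) = -31.7364*c^5 - 49.6209*c^4 + 10.9019*c^3 + 15.4174*c^2 + 16.4792*c + 0.744
(3) = -0.94*x^3 - 0.27*x^2 + 6.16*x - 1.14
(4) = sqrt(2)*o^5 - sqrt(2)*o^4 + 2*o^4 - 2*sqrt(2)*o^3 - 2*o^3 - 4*o^2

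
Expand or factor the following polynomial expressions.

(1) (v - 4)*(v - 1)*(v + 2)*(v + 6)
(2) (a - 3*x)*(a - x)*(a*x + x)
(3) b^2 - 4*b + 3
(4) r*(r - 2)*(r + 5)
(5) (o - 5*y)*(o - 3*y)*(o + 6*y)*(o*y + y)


(1) = v^4 + 3*v^3 - 24*v^2 - 28*v + 48
(2) = a^3*x - 4*a^2*x^2 + a^2*x + 3*a*x^3 - 4*a*x^2 + 3*x^3
(3) = (b - 3)*(b - 1)
(4) = r^3 + 3*r^2 - 10*r
(5) = o^4*y - 2*o^3*y^2 + o^3*y - 33*o^2*y^3 - 2*o^2*y^2 + 90*o*y^4 - 33*o*y^3 + 90*y^4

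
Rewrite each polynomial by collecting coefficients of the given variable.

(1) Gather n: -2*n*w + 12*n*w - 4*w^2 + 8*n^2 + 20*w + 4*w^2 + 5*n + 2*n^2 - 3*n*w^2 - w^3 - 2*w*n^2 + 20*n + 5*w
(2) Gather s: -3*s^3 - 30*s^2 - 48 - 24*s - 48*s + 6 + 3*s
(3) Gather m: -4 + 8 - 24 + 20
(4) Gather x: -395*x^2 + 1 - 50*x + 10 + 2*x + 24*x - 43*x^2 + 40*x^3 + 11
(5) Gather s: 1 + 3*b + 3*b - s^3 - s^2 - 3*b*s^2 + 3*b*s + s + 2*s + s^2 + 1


(1) = n^2*(10 - 2*w) + n*(-3*w^2 + 10*w + 25) - w^3 + 25*w
(2) = -3*s^3 - 30*s^2 - 69*s - 42
(3) = 0
(4) = 40*x^3 - 438*x^2 - 24*x + 22
(5) = -3*b*s^2 + 6*b - s^3 + s*(3*b + 3) + 2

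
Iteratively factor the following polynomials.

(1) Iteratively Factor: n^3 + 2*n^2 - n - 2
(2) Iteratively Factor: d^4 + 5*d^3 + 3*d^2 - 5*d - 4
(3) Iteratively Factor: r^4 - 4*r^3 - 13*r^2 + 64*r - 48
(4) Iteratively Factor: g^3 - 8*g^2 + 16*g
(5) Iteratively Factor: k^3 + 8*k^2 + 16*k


(1) = (n + 1)*(n^2 + n - 2) = (n - 1)*(n + 1)*(n + 2)
(2) = (d + 1)*(d^3 + 4*d^2 - d - 4) = (d + 1)^2*(d^2 + 3*d - 4) = (d - 1)*(d + 1)^2*(d + 4)
(3) = (r - 1)*(r^3 - 3*r^2 - 16*r + 48) = (r - 3)*(r - 1)*(r^2 - 16) = (r - 4)*(r - 3)*(r - 1)*(r + 4)
(4) = (g - 4)*(g^2 - 4*g) = g*(g - 4)*(g - 4)
(5) = (k + 4)*(k^2 + 4*k) = (k + 4)^2*(k)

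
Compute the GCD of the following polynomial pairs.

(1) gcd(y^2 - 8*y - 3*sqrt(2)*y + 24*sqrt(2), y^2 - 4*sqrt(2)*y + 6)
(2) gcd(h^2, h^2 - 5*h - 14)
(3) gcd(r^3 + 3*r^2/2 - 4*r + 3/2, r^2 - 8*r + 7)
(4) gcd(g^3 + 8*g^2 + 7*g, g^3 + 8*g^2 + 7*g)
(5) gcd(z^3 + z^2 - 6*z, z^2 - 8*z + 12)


(1) = gcd((y - 8)*(y - 3*sqrt(2)), (y - 3*sqrt(2))*(y - sqrt(2))) = y - 3*sqrt(2)
(2) = gcd(h^2, (h - 7)*(h + 2)) = 1
(3) = r - 1
(4) = g^3 + 8*g^2 + 7*g
(5) = gcd(z*(z - 2)*(z + 3), (z - 6)*(z - 2)) = z - 2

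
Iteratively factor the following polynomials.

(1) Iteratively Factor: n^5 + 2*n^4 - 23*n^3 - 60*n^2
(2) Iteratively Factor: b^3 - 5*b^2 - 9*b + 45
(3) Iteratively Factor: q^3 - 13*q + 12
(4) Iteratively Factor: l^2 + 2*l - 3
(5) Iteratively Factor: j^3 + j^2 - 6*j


(1) = (n)*(n^4 + 2*n^3 - 23*n^2 - 60*n) = n*(n - 5)*(n^3 + 7*n^2 + 12*n) = n^2*(n - 5)*(n^2 + 7*n + 12) = n^2*(n - 5)*(n + 4)*(n + 3)
(2) = (b - 3)*(b^2 - 2*b - 15) = (b - 5)*(b - 3)*(b + 3)
(3) = (q - 1)*(q^2 + q - 12) = (q - 1)*(q + 4)*(q - 3)
(4) = (l + 3)*(l - 1)
(5) = (j - 2)*(j^2 + 3*j) = j*(j - 2)*(j + 3)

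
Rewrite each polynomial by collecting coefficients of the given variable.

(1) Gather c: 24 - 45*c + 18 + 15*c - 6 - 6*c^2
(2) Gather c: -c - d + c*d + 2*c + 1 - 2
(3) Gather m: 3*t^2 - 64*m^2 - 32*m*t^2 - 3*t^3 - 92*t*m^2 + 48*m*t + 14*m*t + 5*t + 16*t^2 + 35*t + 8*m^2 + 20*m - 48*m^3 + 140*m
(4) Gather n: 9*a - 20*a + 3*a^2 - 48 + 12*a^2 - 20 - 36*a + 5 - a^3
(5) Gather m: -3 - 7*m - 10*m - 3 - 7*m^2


(1) = -6*c^2 - 30*c + 36
(2) = c*(d + 1) - d - 1
(3) = -48*m^3 + m^2*(-92*t - 56) + m*(-32*t^2 + 62*t + 160) - 3*t^3 + 19*t^2 + 40*t
(4) = -a^3 + 15*a^2 - 47*a - 63
(5) = -7*m^2 - 17*m - 6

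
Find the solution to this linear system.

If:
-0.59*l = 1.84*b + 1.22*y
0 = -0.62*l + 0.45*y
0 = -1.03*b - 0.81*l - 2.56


Then:
b = -6.85
l = 5.55
y = 7.65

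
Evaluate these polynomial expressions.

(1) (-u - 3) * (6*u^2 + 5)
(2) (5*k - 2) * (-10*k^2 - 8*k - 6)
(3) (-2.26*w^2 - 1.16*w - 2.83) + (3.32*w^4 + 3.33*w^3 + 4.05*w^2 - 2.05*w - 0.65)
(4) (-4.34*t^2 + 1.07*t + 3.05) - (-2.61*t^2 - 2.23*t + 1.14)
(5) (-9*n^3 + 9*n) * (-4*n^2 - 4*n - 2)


(1) = -6*u^3 - 18*u^2 - 5*u - 15
(2) = -50*k^3 - 20*k^2 - 14*k + 12
(3) = 3.32*w^4 + 3.33*w^3 + 1.79*w^2 - 3.21*w - 3.48
(4) = -1.73*t^2 + 3.3*t + 1.91
(5) = 36*n^5 + 36*n^4 - 18*n^3 - 36*n^2 - 18*n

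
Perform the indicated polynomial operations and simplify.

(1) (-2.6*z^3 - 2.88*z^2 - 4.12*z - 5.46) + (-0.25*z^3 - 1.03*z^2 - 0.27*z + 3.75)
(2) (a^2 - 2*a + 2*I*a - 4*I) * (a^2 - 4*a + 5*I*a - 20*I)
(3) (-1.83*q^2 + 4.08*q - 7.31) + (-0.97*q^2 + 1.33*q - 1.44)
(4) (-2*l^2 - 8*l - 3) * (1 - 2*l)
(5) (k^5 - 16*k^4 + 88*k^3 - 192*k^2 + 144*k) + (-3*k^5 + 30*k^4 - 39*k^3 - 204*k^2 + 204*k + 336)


(1) = -2.85*z^3 - 3.91*z^2 - 4.39*z - 1.71
(2) = a^4 - 6*a^3 + 7*I*a^3 - 2*a^2 - 42*I*a^2 + 60*a + 56*I*a - 80
(3) = -2.8*q^2 + 5.41*q - 8.75
(4) = 4*l^3 + 14*l^2 - 2*l - 3
(5) = -2*k^5 + 14*k^4 + 49*k^3 - 396*k^2 + 348*k + 336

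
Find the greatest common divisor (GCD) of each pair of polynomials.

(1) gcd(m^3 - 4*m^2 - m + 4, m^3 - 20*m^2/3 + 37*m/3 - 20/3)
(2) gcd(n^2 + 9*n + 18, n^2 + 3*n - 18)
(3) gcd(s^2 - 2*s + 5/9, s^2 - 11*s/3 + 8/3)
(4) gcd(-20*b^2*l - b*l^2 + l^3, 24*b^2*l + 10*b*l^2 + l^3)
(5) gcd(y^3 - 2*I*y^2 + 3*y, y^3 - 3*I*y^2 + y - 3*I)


(1) = gcd((m - 4)*(m - 1)*(m + 1), (m - 4)*(m - 5/3)*(m - 1)) = m^2 - 5*m + 4
(2) = n + 6
(3) = 1
(4) = gcd(l*(-5*b + l)*(4*b + l), l*(4*b + l)*(6*b + l)) = 4*b*l + l^2
(5) = y^2 - 2*I*y + 3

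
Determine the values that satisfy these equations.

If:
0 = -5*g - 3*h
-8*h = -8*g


Then:
g = 0
h = 0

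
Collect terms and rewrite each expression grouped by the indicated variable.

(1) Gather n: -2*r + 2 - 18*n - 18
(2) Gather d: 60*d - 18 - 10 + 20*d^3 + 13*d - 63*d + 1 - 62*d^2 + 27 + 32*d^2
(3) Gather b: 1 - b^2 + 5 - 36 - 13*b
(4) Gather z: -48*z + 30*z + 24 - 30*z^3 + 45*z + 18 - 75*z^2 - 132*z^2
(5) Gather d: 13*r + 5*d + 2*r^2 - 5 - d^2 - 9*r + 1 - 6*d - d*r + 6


(1) = -18*n - 2*r - 16
(2) = 20*d^3 - 30*d^2 + 10*d
(3) = -b^2 - 13*b - 30
(4) = -30*z^3 - 207*z^2 + 27*z + 42
(5) = -d^2 + d*(-r - 1) + 2*r^2 + 4*r + 2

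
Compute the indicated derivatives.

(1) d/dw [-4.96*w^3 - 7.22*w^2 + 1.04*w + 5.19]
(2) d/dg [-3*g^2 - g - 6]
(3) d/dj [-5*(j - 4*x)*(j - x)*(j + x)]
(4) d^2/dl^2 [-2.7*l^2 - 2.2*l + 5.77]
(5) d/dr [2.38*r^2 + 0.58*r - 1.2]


(1) = -14.88*w^2 - 14.44*w + 1.04
(2) = -6*g - 1
(3) = -15*j^2 + 40*j*x + 5*x^2
(4) = -5.40000000000000
(5) = 4.76*r + 0.58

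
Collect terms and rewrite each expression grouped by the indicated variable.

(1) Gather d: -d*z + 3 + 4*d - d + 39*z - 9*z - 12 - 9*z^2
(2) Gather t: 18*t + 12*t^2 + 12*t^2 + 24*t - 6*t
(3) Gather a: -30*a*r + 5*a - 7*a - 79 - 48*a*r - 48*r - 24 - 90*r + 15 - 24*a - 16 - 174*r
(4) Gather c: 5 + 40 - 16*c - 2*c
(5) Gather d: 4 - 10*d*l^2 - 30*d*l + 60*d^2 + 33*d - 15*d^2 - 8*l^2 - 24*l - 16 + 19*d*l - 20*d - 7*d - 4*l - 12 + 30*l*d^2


(1) = d*(3 - z) - 9*z^2 + 30*z - 9
(2) = 24*t^2 + 36*t
(3) = a*(-78*r - 26) - 312*r - 104
(4) = 45 - 18*c
(5) = d^2*(30*l + 45) + d*(-10*l^2 - 11*l + 6) - 8*l^2 - 28*l - 24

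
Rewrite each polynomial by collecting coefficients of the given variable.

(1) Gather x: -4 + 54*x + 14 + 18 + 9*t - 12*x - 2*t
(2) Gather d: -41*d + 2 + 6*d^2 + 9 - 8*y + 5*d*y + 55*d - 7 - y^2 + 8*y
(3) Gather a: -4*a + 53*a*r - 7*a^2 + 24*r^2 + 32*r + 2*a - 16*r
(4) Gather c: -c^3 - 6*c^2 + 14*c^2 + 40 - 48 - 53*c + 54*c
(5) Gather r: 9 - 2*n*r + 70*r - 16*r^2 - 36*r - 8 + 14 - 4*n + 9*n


(1) = 7*t + 42*x + 28
(2) = 6*d^2 + d*(5*y + 14) - y^2 + 4
(3) = -7*a^2 + a*(53*r - 2) + 24*r^2 + 16*r
(4) = -c^3 + 8*c^2 + c - 8
(5) = 5*n - 16*r^2 + r*(34 - 2*n) + 15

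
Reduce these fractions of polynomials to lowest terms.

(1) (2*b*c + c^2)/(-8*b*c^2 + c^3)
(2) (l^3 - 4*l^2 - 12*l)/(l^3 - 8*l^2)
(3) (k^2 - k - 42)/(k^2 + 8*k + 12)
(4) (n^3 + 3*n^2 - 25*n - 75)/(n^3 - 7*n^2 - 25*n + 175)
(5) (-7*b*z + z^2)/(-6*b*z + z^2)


(1) = (-2*b - c)/(8*b*c - c^2)
(2) = (l^2 - 4*l - 12)/(l^2 - 8*l)
(3) = (k - 7)/(k + 2)
(4) = (n + 3)/(n - 7)
(5) = (-7*b + z)/(-6*b + z)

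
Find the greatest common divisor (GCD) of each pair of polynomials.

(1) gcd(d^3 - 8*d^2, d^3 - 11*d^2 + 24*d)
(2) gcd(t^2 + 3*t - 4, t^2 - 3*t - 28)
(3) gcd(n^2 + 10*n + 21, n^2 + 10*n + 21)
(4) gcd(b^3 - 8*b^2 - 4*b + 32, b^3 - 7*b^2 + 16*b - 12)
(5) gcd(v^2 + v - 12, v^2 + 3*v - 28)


(1) = d^2 - 8*d
(2) = gcd((t - 1)*(t + 4), (t - 7)*(t + 4)) = t + 4
(3) = gcd((n + 3)*(n + 7), (n + 3)*(n + 7)) = n^2 + 10*n + 21
(4) = gcd((b - 8)*(b - 2)*(b + 2), (b - 3)*(b - 2)^2) = b - 2
(5) = 1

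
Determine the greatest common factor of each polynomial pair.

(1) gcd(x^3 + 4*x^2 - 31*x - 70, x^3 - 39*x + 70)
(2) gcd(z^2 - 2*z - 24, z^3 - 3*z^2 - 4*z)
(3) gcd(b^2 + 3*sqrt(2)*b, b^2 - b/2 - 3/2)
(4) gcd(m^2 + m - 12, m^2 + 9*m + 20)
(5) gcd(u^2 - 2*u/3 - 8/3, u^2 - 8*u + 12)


(1) = gcd((x - 5)*(x + 2)*(x + 7), (x - 5)*(x - 2)*(x + 7)) = x^2 + 2*x - 35
(2) = 1
(3) = gcd(b*(b + 3*sqrt(2)), (b - 3/2)*(b + 1)) = 1
(4) = gcd((m - 3)*(m + 4), (m + 4)*(m + 5)) = m + 4
(5) = gcd((u - 2)*(u + 4/3), (u - 6)*(u - 2)) = u - 2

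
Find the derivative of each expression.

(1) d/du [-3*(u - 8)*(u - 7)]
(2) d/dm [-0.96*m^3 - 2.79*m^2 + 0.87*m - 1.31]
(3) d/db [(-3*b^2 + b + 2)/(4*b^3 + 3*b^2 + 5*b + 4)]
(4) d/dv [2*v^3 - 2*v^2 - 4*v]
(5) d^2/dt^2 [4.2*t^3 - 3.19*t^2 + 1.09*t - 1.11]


(1) = 45 - 6*u
(2) = -2.88*m^2 - 5.58*m + 0.87
(3) = 2*(6*b^4 - 4*b^3 - 21*b^2 - 18*b - 3)/(16*b^6 + 24*b^5 + 49*b^4 + 62*b^3 + 49*b^2 + 40*b + 16)
(4) = 6*v^2 - 4*v - 4
(5) = 25.2*t - 6.38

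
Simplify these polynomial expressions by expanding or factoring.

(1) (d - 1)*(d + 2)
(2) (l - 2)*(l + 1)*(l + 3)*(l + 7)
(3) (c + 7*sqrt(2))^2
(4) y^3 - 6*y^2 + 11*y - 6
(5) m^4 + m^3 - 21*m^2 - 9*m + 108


(1) = d^2 + d - 2
(2) = l^4 + 9*l^3 + 9*l^2 - 41*l - 42
(3) = c^2 + 14*sqrt(2)*c + 98
(4) = (y - 3)*(y - 2)*(y - 1)
(5) = (m - 3)^2*(m + 3)*(m + 4)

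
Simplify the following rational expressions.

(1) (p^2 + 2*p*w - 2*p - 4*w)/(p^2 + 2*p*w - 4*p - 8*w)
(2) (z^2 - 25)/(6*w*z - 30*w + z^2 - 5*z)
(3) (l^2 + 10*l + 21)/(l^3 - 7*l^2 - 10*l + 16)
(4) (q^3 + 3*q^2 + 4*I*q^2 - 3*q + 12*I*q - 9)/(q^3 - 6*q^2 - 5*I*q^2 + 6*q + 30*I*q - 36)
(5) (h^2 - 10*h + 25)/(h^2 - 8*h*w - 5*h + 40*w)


(1) = (p - 2)/(p - 4)
(2) = (z + 5)/(6*w + z)
(3) = (l^2 + 10*l + 21)/(l^3 - 7*l^2 - 10*l + 16)
(4) = (q^2 + q*(3 + 3*I) + 9*I)/(q^2 + q*(-6 - 6*I) + 36*I)
(5) = (5 - h)/(-h + 8*w)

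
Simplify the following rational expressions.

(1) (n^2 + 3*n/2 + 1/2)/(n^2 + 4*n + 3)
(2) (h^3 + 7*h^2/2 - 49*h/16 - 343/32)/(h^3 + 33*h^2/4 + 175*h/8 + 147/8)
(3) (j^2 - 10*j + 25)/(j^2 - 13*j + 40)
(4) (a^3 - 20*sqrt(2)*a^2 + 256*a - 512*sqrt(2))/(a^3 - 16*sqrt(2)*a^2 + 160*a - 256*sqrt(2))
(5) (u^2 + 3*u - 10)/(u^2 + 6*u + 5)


(1) = (2*n + 1)/(2*n + 6)
(2) = (4*h - 7)/(4*h + 12)
(3) = (j - 5)/(j - 8)
(4) = (a - 8*sqrt(2))/(a - 4*sqrt(2))
(5) = (u - 2)/(u + 1)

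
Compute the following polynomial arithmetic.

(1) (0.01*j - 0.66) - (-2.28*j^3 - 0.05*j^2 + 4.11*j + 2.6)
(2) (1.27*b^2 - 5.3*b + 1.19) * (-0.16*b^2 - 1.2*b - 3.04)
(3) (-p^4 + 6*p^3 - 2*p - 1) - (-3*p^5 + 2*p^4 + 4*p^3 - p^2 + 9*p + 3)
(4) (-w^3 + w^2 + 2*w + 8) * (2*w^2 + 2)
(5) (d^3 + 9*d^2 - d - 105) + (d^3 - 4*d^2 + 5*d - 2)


(1) = 2.28*j^3 + 0.05*j^2 - 4.1*j - 3.26
(2) = -0.2032*b^4 - 0.676*b^3 + 2.3088*b^2 + 14.684*b - 3.6176
(3) = 3*p^5 - 3*p^4 + 2*p^3 + p^2 - 11*p - 4
(4) = -2*w^5 + 2*w^4 + 2*w^3 + 18*w^2 + 4*w + 16
(5) = 2*d^3 + 5*d^2 + 4*d - 107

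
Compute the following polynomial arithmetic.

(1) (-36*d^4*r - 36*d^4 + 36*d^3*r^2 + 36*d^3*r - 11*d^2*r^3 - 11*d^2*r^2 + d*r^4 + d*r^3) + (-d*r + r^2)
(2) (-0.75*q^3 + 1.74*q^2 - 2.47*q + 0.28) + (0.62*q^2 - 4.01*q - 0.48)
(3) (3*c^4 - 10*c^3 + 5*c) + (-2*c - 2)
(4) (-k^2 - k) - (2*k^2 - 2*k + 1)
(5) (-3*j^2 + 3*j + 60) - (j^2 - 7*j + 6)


(1) = -36*d^4*r - 36*d^4 + 36*d^3*r^2 + 36*d^3*r - 11*d^2*r^3 - 11*d^2*r^2 + d*r^4 + d*r^3 - d*r + r^2
(2) = -0.75*q^3 + 2.36*q^2 - 6.48*q - 0.2
(3) = 3*c^4 - 10*c^3 + 3*c - 2
(4) = -3*k^2 + k - 1
(5) = -4*j^2 + 10*j + 54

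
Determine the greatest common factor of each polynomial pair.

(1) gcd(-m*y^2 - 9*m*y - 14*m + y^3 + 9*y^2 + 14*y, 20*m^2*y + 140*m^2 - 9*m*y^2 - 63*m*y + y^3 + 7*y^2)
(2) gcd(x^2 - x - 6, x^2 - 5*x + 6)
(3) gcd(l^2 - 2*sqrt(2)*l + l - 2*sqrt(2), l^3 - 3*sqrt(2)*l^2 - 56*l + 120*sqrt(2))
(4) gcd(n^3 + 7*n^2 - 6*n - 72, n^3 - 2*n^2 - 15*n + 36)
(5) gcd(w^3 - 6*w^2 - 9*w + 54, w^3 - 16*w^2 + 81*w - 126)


(1) = y + 7
(2) = gcd((x - 3)*(x + 2), (x - 3)*(x - 2)) = x - 3
(3) = l - 2*sqrt(2)
(4) = gcd((n - 3)*(n + 4)*(n + 6), (n - 3)^2*(n + 4)) = n^2 + n - 12
(5) = w^2 - 9*w + 18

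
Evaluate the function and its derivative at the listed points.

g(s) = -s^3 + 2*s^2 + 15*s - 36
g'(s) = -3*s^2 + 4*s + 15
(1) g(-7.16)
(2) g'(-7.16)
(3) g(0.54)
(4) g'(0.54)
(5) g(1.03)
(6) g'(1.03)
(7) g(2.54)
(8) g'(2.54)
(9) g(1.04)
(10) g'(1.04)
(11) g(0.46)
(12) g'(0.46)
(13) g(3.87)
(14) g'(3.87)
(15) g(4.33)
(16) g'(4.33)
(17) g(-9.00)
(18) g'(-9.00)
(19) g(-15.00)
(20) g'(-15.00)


(1) = 326.19
(2) = -167.44
(3) = -27.47
(4) = 16.29
(5) = -19.52
(6) = 15.94
(7) = -1.38
(8) = 5.81
(9) = -19.36
(10) = 15.92
(11) = -28.77
(12) = 16.21
(13) = -5.96
(14) = -14.45
(15) = -14.73
(16) = -23.93
(17) = 720.00
(18) = -264.00
(19) = 3564.00
(20) = -720.00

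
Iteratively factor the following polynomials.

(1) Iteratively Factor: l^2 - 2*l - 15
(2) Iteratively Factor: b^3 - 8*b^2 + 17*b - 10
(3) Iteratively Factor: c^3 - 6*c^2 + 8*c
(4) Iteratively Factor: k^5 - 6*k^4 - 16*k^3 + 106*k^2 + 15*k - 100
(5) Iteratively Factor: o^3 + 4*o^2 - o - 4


(1) = (l + 3)*(l - 5)
(2) = (b - 2)*(b^2 - 6*b + 5) = (b - 5)*(b - 2)*(b - 1)
(3) = (c - 2)*(c^2 - 4*c) = c*(c - 2)*(c - 4)
(4) = (k + 4)*(k^4 - 10*k^3 + 24*k^2 + 10*k - 25) = (k - 1)*(k + 4)*(k^3 - 9*k^2 + 15*k + 25) = (k - 5)*(k - 1)*(k + 4)*(k^2 - 4*k - 5) = (k - 5)*(k - 1)*(k + 1)*(k + 4)*(k - 5)
(5) = (o + 1)*(o^2 + 3*o - 4) = (o + 1)*(o + 4)*(o - 1)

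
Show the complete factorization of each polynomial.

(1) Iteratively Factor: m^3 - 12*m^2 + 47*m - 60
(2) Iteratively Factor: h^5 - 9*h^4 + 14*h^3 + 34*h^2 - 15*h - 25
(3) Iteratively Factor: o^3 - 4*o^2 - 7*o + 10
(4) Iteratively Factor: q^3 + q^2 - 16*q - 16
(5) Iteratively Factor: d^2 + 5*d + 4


(1) = (m - 4)*(m^2 - 8*m + 15) = (m - 4)*(m - 3)*(m - 5)
(2) = (h - 1)*(h^4 - 8*h^3 + 6*h^2 + 40*h + 25) = (h - 1)*(h + 1)*(h^3 - 9*h^2 + 15*h + 25) = (h - 1)*(h + 1)^2*(h^2 - 10*h + 25) = (h - 5)*(h - 1)*(h + 1)^2*(h - 5)
(3) = (o - 1)*(o^2 - 3*o - 10) = (o - 1)*(o + 2)*(o - 5)
(4) = (q + 1)*(q^2 - 16) = (q - 4)*(q + 1)*(q + 4)
(5) = (d + 4)*(d + 1)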